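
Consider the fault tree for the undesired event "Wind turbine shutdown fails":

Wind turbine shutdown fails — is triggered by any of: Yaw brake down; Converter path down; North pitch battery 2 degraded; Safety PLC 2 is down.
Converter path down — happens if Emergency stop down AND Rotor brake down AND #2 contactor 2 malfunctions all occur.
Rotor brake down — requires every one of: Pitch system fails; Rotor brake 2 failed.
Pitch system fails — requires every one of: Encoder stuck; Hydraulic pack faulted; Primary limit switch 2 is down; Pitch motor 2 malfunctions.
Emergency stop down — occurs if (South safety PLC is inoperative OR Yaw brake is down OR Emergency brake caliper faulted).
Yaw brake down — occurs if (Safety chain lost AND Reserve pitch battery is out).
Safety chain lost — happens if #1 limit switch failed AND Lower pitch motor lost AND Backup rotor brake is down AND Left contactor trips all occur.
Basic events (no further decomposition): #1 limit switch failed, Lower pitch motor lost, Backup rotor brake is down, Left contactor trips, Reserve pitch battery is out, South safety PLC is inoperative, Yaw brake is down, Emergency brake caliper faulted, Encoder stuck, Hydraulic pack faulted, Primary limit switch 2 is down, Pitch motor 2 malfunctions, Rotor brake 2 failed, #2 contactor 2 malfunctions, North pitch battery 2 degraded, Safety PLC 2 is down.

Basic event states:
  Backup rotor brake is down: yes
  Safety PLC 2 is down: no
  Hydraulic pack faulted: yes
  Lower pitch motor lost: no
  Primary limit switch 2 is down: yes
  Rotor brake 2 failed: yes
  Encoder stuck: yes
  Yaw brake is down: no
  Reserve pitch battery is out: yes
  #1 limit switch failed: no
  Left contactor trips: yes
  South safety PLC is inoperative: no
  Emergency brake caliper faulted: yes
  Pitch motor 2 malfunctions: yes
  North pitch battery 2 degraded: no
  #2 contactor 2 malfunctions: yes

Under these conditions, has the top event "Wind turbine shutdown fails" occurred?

Yes

Safety chain lost [AND]: #1 limit switch failed=not, Lower pitch motor lost=not, Backup rotor brake is down=occurs, Left contactor trips=occurs → not all inputs occur → does not occur.
Yaw brake down [AND]: Safety chain lost=not, Reserve pitch battery is out=occurs → not all inputs occur → does not occur.
Emergency stop down [OR]: South safety PLC is inoperative=not, Yaw brake is down=not, Emergency brake caliper faulted=occurs → at least one input occurs → occurs.
Pitch system fails [AND]: Encoder stuck=occurs, Hydraulic pack faulted=occurs, Primary limit switch 2 is down=occurs, Pitch motor 2 malfunctions=occurs → all inputs occur → occurs.
Rotor brake down [AND]: Pitch system fails=occurs, Rotor brake 2 failed=occurs → all inputs occur → occurs.
Converter path down [AND]: Emergency stop down=occurs, Rotor brake down=occurs, #2 contactor 2 malfunctions=occurs → all inputs occur → occurs.
Wind turbine shutdown fails [OR]: Yaw brake down=not, Converter path down=occurs, North pitch battery 2 degraded=not, Safety PLC 2 is down=not → at least one input occurs → occurs.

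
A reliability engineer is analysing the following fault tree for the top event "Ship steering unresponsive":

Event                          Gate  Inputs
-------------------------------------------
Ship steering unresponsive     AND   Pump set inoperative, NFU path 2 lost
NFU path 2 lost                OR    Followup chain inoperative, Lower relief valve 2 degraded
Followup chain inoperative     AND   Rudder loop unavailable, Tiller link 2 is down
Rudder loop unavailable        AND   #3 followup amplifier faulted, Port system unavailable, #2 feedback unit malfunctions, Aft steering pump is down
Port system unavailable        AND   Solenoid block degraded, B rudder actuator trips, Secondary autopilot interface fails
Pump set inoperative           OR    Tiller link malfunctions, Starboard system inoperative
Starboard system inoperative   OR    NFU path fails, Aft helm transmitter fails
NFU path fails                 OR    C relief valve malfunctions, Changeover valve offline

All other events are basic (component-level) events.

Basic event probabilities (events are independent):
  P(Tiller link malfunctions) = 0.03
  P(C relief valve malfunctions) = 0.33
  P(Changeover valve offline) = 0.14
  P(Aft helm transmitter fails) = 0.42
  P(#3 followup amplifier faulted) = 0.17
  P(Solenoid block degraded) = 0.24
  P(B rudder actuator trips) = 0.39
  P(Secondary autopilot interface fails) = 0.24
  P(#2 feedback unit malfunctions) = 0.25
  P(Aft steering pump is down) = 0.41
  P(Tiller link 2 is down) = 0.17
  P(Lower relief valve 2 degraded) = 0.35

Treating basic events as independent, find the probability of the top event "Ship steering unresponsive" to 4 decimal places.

0.2366

P(NFU path fails) [OR] = 1 − (1−0.33) × (1−0.14) = 0.423800
P(Starboard system inoperative) [OR] = 1 − (1−0.423800) × (1−0.42) = 0.665804
P(Pump set inoperative) [OR] = 1 − (1−0.03) × (1−0.665804) = 0.675830
P(Port system unavailable) [AND] = 0.24 × 0.39 × 0.24 = 0.022464
P(Rudder loop unavailable) [AND] = 0.17 × 0.022464 × 0.25 × 0.41 = 0.000391
P(Followup chain inoperative) [AND] = 0.000391 × 0.17 = 0.000066
P(NFU path 2 lost) [OR] = 1 − (1−0.000066) × (1−0.35) = 0.350043
P(Ship steering unresponsive) [AND] = 0.675830 × 0.350043 = 0.236570
Rounded to 4 decimal places: P(Ship steering unresponsive) ≈ 0.2366.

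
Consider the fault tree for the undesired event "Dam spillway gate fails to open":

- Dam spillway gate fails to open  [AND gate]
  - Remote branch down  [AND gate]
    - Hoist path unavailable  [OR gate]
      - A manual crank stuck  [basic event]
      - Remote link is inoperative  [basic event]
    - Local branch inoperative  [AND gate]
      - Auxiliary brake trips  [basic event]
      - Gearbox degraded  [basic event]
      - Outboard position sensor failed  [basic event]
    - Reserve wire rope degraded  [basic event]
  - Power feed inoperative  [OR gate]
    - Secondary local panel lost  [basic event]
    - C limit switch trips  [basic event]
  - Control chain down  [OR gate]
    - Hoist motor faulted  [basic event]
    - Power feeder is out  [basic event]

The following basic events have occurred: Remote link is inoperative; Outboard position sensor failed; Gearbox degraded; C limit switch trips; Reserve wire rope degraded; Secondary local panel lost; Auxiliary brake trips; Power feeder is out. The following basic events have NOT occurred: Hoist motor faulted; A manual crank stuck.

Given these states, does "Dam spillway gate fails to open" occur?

Yes

Hoist path unavailable [OR]: A manual crank stuck=not, Remote link is inoperative=occurs → at least one input occurs → occurs.
Local branch inoperative [AND]: Auxiliary brake trips=occurs, Gearbox degraded=occurs, Outboard position sensor failed=occurs → all inputs occur → occurs.
Remote branch down [AND]: Hoist path unavailable=occurs, Local branch inoperative=occurs, Reserve wire rope degraded=occurs → all inputs occur → occurs.
Power feed inoperative [OR]: Secondary local panel lost=occurs, C limit switch trips=occurs → at least one input occurs → occurs.
Control chain down [OR]: Hoist motor faulted=not, Power feeder is out=occurs → at least one input occurs → occurs.
Dam spillway gate fails to open [AND]: Remote branch down=occurs, Power feed inoperative=occurs, Control chain down=occurs → all inputs occur → occurs.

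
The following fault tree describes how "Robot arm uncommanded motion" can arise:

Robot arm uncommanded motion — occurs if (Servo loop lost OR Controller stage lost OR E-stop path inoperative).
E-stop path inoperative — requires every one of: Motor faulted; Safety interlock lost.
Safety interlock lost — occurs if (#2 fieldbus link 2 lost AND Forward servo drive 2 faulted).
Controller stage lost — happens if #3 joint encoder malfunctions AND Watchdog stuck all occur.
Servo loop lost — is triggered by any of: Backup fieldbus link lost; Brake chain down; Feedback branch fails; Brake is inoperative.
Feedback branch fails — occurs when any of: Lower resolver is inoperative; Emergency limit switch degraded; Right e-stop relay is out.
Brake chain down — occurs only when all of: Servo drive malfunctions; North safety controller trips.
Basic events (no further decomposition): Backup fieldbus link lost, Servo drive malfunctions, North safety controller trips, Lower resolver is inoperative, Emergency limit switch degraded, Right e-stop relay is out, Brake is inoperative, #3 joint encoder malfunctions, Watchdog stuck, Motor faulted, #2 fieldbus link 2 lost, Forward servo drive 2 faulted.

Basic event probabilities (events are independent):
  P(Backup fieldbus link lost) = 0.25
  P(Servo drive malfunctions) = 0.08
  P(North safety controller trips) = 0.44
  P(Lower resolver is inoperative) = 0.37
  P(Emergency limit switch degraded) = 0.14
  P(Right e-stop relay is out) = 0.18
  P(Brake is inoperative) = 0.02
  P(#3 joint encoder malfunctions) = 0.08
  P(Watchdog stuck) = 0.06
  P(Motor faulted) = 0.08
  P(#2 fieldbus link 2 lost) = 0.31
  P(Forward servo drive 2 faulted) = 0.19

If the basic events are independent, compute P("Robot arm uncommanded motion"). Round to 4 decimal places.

P(Brake chain down) [AND] = 0.08 × 0.44 = 0.035200
P(Feedback branch fails) [OR] = 1 − (1−0.37) × (1−0.14) × (1−0.18) = 0.555724
P(Servo loop lost) [OR] = 1 − (1−0.25) × (1−0.035200) × (1−0.555724) × (1−0.02) = 0.684951
P(Controller stage lost) [AND] = 0.08 × 0.06 = 0.004800
P(Safety interlock lost) [AND] = 0.31 × 0.19 = 0.058900
P(E-stop path inoperative) [AND] = 0.08 × 0.058900 = 0.004712
P(Robot arm uncommanded motion) [OR] = 1 − (1−0.684951) × (1−0.004800) × (1−0.004712) = 0.687941
Rounded to 4 decimal places: P(Robot arm uncommanded motion) ≈ 0.6879.

0.6879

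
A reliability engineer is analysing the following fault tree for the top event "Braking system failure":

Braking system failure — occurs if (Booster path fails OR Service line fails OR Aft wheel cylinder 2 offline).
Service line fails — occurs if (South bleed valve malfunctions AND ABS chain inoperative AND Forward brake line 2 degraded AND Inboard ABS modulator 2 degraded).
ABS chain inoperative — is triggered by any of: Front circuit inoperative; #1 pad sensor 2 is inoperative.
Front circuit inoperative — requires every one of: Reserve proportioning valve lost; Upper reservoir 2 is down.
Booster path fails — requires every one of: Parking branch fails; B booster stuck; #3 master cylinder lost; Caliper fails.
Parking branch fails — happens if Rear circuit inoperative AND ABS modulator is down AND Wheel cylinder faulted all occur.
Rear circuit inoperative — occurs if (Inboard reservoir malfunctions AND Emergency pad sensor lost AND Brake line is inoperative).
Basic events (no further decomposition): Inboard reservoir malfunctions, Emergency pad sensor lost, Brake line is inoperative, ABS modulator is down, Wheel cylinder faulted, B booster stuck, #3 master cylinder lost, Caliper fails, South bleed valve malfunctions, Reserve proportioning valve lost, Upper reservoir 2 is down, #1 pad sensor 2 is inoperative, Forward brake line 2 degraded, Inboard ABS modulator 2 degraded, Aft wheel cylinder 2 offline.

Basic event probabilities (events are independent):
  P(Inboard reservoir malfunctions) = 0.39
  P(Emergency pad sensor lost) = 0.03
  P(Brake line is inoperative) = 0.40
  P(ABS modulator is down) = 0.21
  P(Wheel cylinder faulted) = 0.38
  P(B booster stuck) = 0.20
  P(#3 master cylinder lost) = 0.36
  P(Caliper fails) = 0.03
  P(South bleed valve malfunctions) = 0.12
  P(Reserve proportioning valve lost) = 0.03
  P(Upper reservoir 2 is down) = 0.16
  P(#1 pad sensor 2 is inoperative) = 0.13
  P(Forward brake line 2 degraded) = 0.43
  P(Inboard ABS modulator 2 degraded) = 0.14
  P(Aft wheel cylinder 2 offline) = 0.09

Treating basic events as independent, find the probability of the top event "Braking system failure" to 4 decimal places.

0.0909

P(Rear circuit inoperative) [AND] = 0.39 × 0.03 × 0.40 = 0.004680
P(Parking branch fails) [AND] = 0.004680 × 0.21 × 0.38 = 0.000373
P(Booster path fails) [AND] = 0.000373 × 0.20 × 0.36 × 0.03 = 0.000001
P(Front circuit inoperative) [AND] = 0.03 × 0.16 = 0.004800
P(ABS chain inoperative) [OR] = 1 − (1−0.004800) × (1−0.13) = 0.134176
P(Service line fails) [AND] = 0.12 × 0.134176 × 0.43 × 0.14 = 0.000969
P(Braking system failure) [OR] = 1 − (1−0.000001) × (1−0.000969) × (1−0.09) = 0.090883
Rounded to 4 decimal places: P(Braking system failure) ≈ 0.0909.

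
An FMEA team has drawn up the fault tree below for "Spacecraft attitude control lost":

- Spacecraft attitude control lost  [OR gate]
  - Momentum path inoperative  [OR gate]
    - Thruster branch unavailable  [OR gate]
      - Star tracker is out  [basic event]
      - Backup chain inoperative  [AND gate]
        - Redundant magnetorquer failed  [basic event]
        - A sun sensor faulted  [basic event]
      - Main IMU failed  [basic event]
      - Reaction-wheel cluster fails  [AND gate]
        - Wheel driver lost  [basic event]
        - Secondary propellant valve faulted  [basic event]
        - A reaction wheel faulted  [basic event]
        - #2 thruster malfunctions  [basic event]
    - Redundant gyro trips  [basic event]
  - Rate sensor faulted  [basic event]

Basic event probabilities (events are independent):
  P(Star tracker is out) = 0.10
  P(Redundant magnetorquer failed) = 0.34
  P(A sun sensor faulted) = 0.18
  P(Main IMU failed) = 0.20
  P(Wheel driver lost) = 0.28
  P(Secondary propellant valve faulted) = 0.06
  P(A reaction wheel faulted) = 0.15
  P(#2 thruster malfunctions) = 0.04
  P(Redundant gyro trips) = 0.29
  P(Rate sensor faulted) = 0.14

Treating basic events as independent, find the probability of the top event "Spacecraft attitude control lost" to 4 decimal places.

0.5873

P(Backup chain inoperative) [AND] = 0.34 × 0.18 = 0.061200
P(Reaction-wheel cluster fails) [AND] = 0.28 × 0.06 × 0.15 × 0.04 = 0.000101
P(Thruster branch unavailable) [OR] = 1 − (1−0.10) × (1−0.061200) × (1−0.20) × (1−0.000101) = 0.324132
P(Momentum path inoperative) [OR] = 1 − (1−0.324132) × (1−0.29) = 0.520134
P(Spacecraft attitude control lost) [OR] = 1 − (1−0.520134) × (1−0.14) = 0.587315
Rounded to 4 decimal places: P(Spacecraft attitude control lost) ≈ 0.5873.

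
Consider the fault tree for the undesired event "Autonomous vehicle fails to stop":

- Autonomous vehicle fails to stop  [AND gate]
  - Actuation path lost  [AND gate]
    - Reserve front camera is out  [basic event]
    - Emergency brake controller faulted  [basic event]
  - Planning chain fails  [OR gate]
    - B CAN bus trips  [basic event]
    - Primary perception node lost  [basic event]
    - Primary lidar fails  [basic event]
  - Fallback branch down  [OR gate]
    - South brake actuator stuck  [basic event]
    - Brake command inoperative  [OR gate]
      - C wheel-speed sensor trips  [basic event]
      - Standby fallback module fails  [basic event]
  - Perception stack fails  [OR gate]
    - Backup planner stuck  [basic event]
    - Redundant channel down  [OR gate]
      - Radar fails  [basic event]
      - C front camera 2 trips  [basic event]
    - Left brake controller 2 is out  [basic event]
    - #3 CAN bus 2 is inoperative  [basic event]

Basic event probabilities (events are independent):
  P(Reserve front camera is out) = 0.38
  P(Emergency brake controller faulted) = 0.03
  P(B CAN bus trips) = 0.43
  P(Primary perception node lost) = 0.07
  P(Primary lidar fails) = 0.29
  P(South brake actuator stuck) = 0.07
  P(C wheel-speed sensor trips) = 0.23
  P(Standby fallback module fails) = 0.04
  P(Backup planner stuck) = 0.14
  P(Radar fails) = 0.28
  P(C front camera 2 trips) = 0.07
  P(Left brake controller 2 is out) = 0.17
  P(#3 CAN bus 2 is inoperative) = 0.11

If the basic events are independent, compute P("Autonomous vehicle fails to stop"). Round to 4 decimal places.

0.0013

P(Actuation path lost) [AND] = 0.38 × 0.03 = 0.011400
P(Planning chain fails) [OR] = 1 − (1−0.43) × (1−0.07) × (1−0.29) = 0.623629
P(Brake command inoperative) [OR] = 1 − (1−0.23) × (1−0.04) = 0.260800
P(Fallback branch down) [OR] = 1 − (1−0.07) × (1−0.260800) = 0.312544
P(Redundant channel down) [OR] = 1 − (1−0.28) × (1−0.07) = 0.330400
P(Perception stack fails) [OR] = 1 − (1−0.14) × (1−0.330400) × (1−0.17) × (1−0.11) = 0.574615
P(Autonomous vehicle fails to stop) [AND] = 0.011400 × 0.623629 × 0.312544 × 0.574615 = 0.001277
Rounded to 4 decimal places: P(Autonomous vehicle fails to stop) ≈ 0.0013.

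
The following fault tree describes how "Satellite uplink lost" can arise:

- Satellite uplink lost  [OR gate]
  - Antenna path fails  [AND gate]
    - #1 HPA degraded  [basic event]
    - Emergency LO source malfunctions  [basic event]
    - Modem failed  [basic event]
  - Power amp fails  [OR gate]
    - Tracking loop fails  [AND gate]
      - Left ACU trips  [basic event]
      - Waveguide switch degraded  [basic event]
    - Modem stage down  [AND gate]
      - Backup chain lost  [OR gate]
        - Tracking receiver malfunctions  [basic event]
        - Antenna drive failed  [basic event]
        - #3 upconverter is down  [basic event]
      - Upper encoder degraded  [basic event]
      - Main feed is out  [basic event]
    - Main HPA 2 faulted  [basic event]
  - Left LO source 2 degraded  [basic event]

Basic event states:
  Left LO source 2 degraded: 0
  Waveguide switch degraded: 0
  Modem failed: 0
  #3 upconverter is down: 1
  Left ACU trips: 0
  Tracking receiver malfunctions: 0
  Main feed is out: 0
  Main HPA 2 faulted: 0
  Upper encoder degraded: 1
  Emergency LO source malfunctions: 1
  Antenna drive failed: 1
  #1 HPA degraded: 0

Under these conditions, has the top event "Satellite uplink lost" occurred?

Antenna path fails [AND]: #1 HPA degraded=not, Emergency LO source malfunctions=occurs, Modem failed=not → not all inputs occur → does not occur.
Tracking loop fails [AND]: Left ACU trips=not, Waveguide switch degraded=not → not all inputs occur → does not occur.
Backup chain lost [OR]: Tracking receiver malfunctions=not, Antenna drive failed=occurs, #3 upconverter is down=occurs → at least one input occurs → occurs.
Modem stage down [AND]: Backup chain lost=occurs, Upper encoder degraded=occurs, Main feed is out=not → not all inputs occur → does not occur.
Power amp fails [OR]: Tracking loop fails=not, Modem stage down=not, Main HPA 2 faulted=not → no input occurs → does not occur.
Satellite uplink lost [OR]: Antenna path fails=not, Power amp fails=not, Left LO source 2 degraded=not → no input occurs → does not occur.

No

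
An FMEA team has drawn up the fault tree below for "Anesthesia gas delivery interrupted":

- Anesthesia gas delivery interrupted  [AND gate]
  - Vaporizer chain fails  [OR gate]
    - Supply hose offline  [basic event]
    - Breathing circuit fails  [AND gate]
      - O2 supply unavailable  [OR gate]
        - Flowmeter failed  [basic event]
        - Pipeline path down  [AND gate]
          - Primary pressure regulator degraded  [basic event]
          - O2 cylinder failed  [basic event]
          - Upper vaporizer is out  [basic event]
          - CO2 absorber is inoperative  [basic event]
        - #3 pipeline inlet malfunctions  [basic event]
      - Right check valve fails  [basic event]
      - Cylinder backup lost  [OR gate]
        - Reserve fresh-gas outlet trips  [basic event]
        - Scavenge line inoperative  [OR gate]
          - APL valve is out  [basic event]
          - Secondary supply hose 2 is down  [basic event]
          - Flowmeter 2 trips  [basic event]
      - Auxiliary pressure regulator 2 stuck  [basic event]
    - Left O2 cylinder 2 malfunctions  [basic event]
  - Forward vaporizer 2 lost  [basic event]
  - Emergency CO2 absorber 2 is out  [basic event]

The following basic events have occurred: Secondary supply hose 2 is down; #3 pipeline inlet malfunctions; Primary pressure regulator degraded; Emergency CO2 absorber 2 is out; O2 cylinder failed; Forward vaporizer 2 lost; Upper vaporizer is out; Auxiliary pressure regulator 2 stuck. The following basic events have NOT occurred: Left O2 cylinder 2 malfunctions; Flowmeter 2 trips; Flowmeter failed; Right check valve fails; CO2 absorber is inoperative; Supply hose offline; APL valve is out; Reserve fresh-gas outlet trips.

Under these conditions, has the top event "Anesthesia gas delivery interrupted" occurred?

No

Pipeline path down [AND]: Primary pressure regulator degraded=occurs, O2 cylinder failed=occurs, Upper vaporizer is out=occurs, CO2 absorber is inoperative=not → not all inputs occur → does not occur.
O2 supply unavailable [OR]: Flowmeter failed=not, Pipeline path down=not, #3 pipeline inlet malfunctions=occurs → at least one input occurs → occurs.
Scavenge line inoperative [OR]: APL valve is out=not, Secondary supply hose 2 is down=occurs, Flowmeter 2 trips=not → at least one input occurs → occurs.
Cylinder backup lost [OR]: Reserve fresh-gas outlet trips=not, Scavenge line inoperative=occurs → at least one input occurs → occurs.
Breathing circuit fails [AND]: O2 supply unavailable=occurs, Right check valve fails=not, Cylinder backup lost=occurs, Auxiliary pressure regulator 2 stuck=occurs → not all inputs occur → does not occur.
Vaporizer chain fails [OR]: Supply hose offline=not, Breathing circuit fails=not, Left O2 cylinder 2 malfunctions=not → no input occurs → does not occur.
Anesthesia gas delivery interrupted [AND]: Vaporizer chain fails=not, Forward vaporizer 2 lost=occurs, Emergency CO2 absorber 2 is out=occurs → not all inputs occur → does not occur.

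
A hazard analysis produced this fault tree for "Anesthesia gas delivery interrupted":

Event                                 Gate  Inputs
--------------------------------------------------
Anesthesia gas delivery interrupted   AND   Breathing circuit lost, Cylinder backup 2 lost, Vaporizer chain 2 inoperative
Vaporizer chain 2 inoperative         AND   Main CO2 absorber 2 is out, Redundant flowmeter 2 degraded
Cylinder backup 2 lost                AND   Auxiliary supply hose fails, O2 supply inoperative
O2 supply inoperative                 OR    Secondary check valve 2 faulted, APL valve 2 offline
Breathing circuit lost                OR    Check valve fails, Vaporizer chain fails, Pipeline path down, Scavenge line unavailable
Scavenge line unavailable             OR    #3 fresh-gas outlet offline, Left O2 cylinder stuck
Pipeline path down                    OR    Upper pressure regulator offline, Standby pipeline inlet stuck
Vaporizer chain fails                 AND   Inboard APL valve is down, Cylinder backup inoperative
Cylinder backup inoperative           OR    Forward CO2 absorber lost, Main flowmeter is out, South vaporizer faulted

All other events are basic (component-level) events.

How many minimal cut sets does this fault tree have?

Cylinder backup inoperative [OR]: union of children's cut sets → 3 cut set(s).
Vaporizer chain fails [AND]: one cut set from each child combined → 1 × 3 = 3 cut set(s).
Pipeline path down [OR]: union of children's cut sets → 2 cut set(s).
Scavenge line unavailable [OR]: union of children's cut sets → 2 cut set(s).
Breathing circuit lost [OR]: union of children's cut sets → 8 cut set(s).
O2 supply inoperative [OR]: union of children's cut sets → 2 cut set(s).
Cylinder backup 2 lost [AND]: one cut set from each child combined → 1 × 2 = 2 cut set(s).
Vaporizer chain 2 inoperative [AND]: one cut set from each child combined → 1 × 1 = 1 cut set(s).
Anesthesia gas delivery interrupted [AND]: one cut set from each child combined → 8 × 2 × 1 = 16 cut set(s).

16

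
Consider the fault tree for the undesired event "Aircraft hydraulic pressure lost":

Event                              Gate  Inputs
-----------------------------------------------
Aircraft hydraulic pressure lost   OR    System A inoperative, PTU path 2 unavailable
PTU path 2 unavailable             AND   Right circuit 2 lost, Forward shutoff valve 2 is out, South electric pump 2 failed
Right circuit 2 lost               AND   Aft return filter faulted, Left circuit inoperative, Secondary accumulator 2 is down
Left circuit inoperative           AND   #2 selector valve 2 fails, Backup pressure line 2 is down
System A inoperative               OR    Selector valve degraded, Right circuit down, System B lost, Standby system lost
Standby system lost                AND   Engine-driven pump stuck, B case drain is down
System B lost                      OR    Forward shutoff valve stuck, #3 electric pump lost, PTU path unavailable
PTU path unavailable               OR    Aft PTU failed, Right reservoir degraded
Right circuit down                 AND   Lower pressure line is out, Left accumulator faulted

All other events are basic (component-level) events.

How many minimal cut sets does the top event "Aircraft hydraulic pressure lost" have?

8

Right circuit down [AND]: one cut set from each child combined → 1 × 1 = 1 cut set(s).
PTU path unavailable [OR]: union of children's cut sets → 2 cut set(s).
System B lost [OR]: union of children's cut sets → 4 cut set(s).
Standby system lost [AND]: one cut set from each child combined → 1 × 1 = 1 cut set(s).
System A inoperative [OR]: union of children's cut sets → 7 cut set(s).
Left circuit inoperative [AND]: one cut set from each child combined → 1 × 1 = 1 cut set(s).
Right circuit 2 lost [AND]: one cut set from each child combined → 1 × 1 × 1 = 1 cut set(s).
PTU path 2 unavailable [AND]: one cut set from each child combined → 1 × 1 × 1 = 1 cut set(s).
Aircraft hydraulic pressure lost [OR]: union of children's cut sets → 8 cut set(s).
Minimal cut sets: {Selector valve degraded}; {Left accumulator faulted, Lower pressure line is out}; {Forward shutoff valve stuck}; {#3 electric pump lost}; {Aft PTU failed}; {Right reservoir degraded}; {B case drain is down, Engine-driven pump stuck}; {#2 selector valve 2 fails, Aft return filter faulted, Backup pressure line 2 is down, Forward shutoff valve 2 is out, Secondary accumulator 2 is down, South electric pump 2 failed}.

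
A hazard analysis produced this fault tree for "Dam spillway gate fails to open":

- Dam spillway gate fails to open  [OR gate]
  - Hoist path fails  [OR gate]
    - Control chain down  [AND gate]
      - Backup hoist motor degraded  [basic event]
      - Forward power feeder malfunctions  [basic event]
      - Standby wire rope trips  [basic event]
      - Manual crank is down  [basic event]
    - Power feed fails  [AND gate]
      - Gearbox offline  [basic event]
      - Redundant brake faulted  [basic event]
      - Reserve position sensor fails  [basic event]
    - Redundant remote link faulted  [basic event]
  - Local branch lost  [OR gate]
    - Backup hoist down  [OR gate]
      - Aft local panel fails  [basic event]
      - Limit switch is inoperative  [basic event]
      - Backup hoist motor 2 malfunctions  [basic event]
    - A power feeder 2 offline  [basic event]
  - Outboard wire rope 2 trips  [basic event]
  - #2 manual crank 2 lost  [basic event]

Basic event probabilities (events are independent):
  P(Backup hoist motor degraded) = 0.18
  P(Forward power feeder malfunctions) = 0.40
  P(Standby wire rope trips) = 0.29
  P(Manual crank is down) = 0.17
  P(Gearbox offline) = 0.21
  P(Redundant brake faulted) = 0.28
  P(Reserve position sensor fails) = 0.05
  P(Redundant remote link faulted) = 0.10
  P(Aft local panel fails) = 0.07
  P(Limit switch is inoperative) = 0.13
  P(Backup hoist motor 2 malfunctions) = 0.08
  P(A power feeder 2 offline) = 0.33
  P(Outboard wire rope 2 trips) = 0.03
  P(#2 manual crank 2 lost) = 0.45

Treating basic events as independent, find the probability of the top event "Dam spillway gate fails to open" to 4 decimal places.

P(Control chain down) [AND] = 0.18 × 0.40 × 0.29 × 0.17 = 0.003550
P(Power feed fails) [AND] = 0.21 × 0.28 × 0.05 = 0.002940
P(Hoist path fails) [OR] = 1 − (1−0.003550) × (1−0.002940) × (1−0.10) = 0.105832
P(Backup hoist down) [OR] = 1 − (1−0.07) × (1−0.13) × (1−0.08) = 0.255628
P(Local branch lost) [OR] = 1 − (1−0.255628) × (1−0.33) = 0.501271
P(Dam spillway gate fails to open) [OR] = 1 − (1−0.105832) × (1−0.501271) × (1−0.03) × (1−0.45) = 0.762087
Rounded to 4 decimal places: P(Dam spillway gate fails to open) ≈ 0.7621.

0.7621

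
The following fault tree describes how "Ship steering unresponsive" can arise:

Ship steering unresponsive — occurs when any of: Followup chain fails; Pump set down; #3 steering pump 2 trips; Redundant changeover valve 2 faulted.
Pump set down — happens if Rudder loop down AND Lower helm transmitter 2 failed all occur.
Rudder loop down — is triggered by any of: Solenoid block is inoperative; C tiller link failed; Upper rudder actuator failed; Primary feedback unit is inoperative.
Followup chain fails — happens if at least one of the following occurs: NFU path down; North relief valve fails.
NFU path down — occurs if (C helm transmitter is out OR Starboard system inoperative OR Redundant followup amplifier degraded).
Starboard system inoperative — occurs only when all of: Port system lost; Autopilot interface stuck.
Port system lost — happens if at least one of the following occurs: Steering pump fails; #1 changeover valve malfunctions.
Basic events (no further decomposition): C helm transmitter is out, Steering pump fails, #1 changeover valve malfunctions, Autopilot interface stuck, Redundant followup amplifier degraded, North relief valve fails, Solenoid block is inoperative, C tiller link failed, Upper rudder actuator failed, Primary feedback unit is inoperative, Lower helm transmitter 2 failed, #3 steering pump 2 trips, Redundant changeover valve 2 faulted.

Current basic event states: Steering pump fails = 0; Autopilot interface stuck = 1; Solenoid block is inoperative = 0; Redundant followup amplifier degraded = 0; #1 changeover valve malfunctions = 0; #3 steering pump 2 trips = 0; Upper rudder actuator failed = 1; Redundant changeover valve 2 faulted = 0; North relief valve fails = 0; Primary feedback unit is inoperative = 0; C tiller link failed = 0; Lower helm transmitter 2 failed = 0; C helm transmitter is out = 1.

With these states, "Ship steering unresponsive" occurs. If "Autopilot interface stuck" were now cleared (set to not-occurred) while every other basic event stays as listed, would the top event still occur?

Yes

Counterfactual: set "Autopilot interface stuck" to not occurred.
Port system lost [OR]: Steering pump fails=not, #1 changeover valve malfunctions=not → no input occurs → does not occur.
Starboard system inoperative [AND]: Port system lost=not, Autopilot interface stuck=not → not all inputs occur → does not occur.
NFU path down [OR]: C helm transmitter is out=occurs, Starboard system inoperative=not, Redundant followup amplifier degraded=not → at least one input occurs → occurs.
Followup chain fails [OR]: NFU path down=occurs, North relief valve fails=not → at least one input occurs → occurs.
Rudder loop down [OR]: Solenoid block is inoperative=not, C tiller link failed=not, Upper rudder actuator failed=occurs, Primary feedback unit is inoperative=not → at least one input occurs → occurs.
Pump set down [AND]: Rudder loop down=occurs, Lower helm transmitter 2 failed=not → not all inputs occur → does not occur.
Ship steering unresponsive [OR]: Followup chain fails=occurs, Pump set down=not, #3 steering pump 2 trips=not, Redundant changeover valve 2 faulted=not → at least one input occurs → occurs.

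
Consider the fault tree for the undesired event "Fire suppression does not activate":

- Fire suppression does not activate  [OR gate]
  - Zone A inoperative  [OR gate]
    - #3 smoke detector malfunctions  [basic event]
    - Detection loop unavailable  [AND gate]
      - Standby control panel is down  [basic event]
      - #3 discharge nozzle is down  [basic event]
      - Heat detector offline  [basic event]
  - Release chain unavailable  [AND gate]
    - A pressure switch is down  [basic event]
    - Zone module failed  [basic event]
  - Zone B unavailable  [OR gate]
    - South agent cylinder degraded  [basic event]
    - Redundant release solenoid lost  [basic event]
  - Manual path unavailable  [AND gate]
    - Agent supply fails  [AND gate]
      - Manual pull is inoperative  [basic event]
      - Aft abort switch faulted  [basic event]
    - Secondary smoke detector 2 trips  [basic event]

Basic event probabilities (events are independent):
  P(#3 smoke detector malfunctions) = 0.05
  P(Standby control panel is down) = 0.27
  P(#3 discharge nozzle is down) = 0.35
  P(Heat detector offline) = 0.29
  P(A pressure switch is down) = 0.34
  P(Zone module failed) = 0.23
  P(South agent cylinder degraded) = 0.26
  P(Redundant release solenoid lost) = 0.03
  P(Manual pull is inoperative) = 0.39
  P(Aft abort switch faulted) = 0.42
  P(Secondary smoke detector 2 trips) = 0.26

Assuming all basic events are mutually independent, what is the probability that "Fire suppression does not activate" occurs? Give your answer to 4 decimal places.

0.4147

P(Detection loop unavailable) [AND] = 0.27 × 0.35 × 0.29 = 0.027405
P(Zone A inoperative) [OR] = 1 − (1−0.05) × (1−0.027405) = 0.076035
P(Release chain unavailable) [AND] = 0.34 × 0.23 = 0.078200
P(Zone B unavailable) [OR] = 1 − (1−0.26) × (1−0.03) = 0.282200
P(Agent supply fails) [AND] = 0.39 × 0.42 = 0.163800
P(Manual path unavailable) [AND] = 0.163800 × 0.26 = 0.042588
P(Fire suppression does not activate) [OR] = 1 − (1−0.076035) × (1−0.078200) × (1−0.282200) × (1−0.042588) = 0.414678
Rounded to 4 decimal places: P(Fire suppression does not activate) ≈ 0.4147.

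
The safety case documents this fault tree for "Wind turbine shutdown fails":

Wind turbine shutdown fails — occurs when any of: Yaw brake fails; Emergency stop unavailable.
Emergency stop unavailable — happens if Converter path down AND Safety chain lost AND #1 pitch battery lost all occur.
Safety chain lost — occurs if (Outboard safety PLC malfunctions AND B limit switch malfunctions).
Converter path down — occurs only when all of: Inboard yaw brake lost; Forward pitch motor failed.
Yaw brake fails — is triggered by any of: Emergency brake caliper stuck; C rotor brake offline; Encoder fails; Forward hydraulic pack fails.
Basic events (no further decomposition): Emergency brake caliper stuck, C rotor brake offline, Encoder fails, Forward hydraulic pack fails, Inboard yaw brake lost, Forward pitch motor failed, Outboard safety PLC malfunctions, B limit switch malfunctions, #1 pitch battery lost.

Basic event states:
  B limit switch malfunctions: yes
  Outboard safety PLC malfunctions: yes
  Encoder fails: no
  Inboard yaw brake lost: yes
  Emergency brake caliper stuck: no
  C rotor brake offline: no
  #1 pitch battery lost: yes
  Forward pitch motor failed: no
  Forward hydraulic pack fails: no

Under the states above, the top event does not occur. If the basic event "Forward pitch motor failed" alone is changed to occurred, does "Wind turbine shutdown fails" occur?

Yes

Counterfactual: set "Forward pitch motor failed" to occurred.
Yaw brake fails [OR]: Emergency brake caliper stuck=not, C rotor brake offline=not, Encoder fails=not, Forward hydraulic pack fails=not → no input occurs → does not occur.
Converter path down [AND]: Inboard yaw brake lost=occurs, Forward pitch motor failed=occurs → all inputs occur → occurs.
Safety chain lost [AND]: Outboard safety PLC malfunctions=occurs, B limit switch malfunctions=occurs → all inputs occur → occurs.
Emergency stop unavailable [AND]: Converter path down=occurs, Safety chain lost=occurs, #1 pitch battery lost=occurs → all inputs occur → occurs.
Wind turbine shutdown fails [OR]: Yaw brake fails=not, Emergency stop unavailable=occurs → at least one input occurs → occurs.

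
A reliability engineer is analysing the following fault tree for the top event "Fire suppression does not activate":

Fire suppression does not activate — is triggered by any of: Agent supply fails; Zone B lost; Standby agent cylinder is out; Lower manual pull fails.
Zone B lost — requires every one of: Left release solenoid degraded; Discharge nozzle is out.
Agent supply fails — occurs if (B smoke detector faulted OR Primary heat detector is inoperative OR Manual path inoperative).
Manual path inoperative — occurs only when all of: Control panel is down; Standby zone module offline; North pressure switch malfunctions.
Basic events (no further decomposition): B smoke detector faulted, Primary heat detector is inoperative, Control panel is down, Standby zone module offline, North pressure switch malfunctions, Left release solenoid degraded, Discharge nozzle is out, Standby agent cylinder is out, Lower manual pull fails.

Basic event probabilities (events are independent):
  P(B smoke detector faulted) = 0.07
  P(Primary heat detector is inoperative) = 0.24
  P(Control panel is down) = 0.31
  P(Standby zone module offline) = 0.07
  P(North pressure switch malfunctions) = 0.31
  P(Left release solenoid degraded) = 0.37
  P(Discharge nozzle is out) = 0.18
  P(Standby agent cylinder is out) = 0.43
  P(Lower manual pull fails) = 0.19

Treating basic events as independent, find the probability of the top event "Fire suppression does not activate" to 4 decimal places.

P(Manual path inoperative) [AND] = 0.31 × 0.07 × 0.31 = 0.006727
P(Agent supply fails) [OR] = 1 − (1−0.07) × (1−0.24) × (1−0.006727) = 0.297955
P(Zone B lost) [AND] = 0.37 × 0.18 = 0.066600
P(Fire suppression does not activate) [OR] = 1 − (1−0.297955) × (1−0.066600) × (1−0.43) × (1−0.19) = 0.697453
Rounded to 4 decimal places: P(Fire suppression does not activate) ≈ 0.6975.

0.6975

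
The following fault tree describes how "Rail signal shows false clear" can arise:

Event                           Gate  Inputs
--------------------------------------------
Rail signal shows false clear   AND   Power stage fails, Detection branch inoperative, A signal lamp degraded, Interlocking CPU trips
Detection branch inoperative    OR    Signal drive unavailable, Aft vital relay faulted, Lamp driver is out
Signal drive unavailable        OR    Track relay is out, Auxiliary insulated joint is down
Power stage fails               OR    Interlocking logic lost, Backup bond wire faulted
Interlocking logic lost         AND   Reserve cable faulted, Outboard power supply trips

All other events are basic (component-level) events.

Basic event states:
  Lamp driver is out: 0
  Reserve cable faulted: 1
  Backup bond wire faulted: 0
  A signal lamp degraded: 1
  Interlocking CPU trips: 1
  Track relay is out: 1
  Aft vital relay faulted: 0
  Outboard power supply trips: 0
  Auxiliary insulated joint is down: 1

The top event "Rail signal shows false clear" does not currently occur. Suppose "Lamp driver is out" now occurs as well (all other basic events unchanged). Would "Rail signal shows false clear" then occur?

No

Counterfactual: set "Lamp driver is out" to occurred.
Interlocking logic lost [AND]: Reserve cable faulted=occurs, Outboard power supply trips=not → not all inputs occur → does not occur.
Power stage fails [OR]: Interlocking logic lost=not, Backup bond wire faulted=not → no input occurs → does not occur.
Signal drive unavailable [OR]: Track relay is out=occurs, Auxiliary insulated joint is down=occurs → at least one input occurs → occurs.
Detection branch inoperative [OR]: Signal drive unavailable=occurs, Aft vital relay faulted=not, Lamp driver is out=occurs → at least one input occurs → occurs.
Rail signal shows false clear [AND]: Power stage fails=not, Detection branch inoperative=occurs, A signal lamp degraded=occurs, Interlocking CPU trips=occurs → not all inputs occur → does not occur.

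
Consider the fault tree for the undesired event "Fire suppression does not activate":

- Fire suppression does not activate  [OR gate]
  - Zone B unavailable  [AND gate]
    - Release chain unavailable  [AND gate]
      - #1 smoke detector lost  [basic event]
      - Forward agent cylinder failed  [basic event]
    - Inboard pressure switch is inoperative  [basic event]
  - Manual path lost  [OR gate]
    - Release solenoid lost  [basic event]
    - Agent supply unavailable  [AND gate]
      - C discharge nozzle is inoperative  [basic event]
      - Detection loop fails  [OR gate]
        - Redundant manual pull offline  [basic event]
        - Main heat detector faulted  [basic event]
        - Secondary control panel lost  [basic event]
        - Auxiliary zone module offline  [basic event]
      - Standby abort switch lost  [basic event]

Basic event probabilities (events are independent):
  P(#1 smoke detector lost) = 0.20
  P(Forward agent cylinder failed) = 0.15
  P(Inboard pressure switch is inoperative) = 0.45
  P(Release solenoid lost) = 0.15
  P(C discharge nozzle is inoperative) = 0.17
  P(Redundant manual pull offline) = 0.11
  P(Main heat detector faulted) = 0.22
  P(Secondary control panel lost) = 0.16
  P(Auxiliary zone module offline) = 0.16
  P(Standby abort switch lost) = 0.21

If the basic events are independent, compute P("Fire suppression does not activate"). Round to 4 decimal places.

0.1767

P(Release chain unavailable) [AND] = 0.20 × 0.15 = 0.030000
P(Zone B unavailable) [AND] = 0.030000 × 0.45 = 0.013500
P(Detection loop fails) [OR] = 1 − (1−0.11) × (1−0.22) × (1−0.16) × (1−0.16) = 0.510172
P(Agent supply unavailable) [AND] = 0.17 × 0.510172 × 0.21 = 0.018213
P(Manual path lost) [OR] = 1 − (1−0.15) × (1−0.018213) = 0.165481
P(Fire suppression does not activate) [OR] = 1 − (1−0.013500) × (1−0.165481) = 0.176747
Rounded to 4 decimal places: P(Fire suppression does not activate) ≈ 0.1767.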